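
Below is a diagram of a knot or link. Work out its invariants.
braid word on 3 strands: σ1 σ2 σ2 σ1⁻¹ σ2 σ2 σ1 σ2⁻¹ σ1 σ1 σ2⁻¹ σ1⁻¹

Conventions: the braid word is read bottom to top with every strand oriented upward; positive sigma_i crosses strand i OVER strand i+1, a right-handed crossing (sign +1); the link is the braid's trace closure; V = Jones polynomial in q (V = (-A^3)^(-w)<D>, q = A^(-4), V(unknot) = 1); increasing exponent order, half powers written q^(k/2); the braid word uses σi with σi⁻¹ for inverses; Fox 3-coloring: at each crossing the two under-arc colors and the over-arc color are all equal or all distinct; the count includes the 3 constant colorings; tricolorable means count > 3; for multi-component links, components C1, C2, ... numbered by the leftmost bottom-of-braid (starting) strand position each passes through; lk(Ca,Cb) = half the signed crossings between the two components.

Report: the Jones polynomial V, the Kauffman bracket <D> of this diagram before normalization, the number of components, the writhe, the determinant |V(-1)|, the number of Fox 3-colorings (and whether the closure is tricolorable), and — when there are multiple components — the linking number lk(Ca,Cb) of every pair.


V = 2q - 2q^2 + 4q^3 - 2q^4 + 3q^5 - 2q^6 + q^7
<D> = A^-16 - 2A^-12 + 3A^-8 - 2A^-4 + 4 - 2A^4 + 2A^8 (w = +4)
3 components over 12 crossings, w = +4
lk(C1,C2): 0
lk(C1,C3) = 0
linking number lk(C2,C3) = +2
3 Fox colorings among 3^12, |V(-1)| = 16: not tricolorable
why: the span of V is 6, within the link bound 12 + 3 - 1


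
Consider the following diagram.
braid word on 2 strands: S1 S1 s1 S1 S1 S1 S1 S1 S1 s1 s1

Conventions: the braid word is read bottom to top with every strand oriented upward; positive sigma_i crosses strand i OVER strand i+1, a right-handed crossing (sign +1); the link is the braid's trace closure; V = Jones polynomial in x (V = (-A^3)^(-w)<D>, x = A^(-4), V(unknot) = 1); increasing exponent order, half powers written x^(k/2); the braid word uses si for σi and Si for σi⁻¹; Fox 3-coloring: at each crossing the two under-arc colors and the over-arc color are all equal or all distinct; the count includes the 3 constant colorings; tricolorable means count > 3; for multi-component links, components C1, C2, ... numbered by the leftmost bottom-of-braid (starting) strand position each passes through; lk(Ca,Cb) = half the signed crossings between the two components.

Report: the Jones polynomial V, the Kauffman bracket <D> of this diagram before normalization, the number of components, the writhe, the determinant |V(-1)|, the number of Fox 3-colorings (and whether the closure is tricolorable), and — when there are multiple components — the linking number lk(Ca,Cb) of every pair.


Jones polynomial: V(x) = -x^-7 + x^-6 - x^-5 + x^-4 + x^-2
<D> = -A^-7 - A + A^5 - A^9 + A^13; writhe -5
components 1, writhe -5 (11 crossings)
3-colorings: 3 of 3^11, det 5 — not tricolorable
note: one generator, power 5: the (2,5) torus pattern


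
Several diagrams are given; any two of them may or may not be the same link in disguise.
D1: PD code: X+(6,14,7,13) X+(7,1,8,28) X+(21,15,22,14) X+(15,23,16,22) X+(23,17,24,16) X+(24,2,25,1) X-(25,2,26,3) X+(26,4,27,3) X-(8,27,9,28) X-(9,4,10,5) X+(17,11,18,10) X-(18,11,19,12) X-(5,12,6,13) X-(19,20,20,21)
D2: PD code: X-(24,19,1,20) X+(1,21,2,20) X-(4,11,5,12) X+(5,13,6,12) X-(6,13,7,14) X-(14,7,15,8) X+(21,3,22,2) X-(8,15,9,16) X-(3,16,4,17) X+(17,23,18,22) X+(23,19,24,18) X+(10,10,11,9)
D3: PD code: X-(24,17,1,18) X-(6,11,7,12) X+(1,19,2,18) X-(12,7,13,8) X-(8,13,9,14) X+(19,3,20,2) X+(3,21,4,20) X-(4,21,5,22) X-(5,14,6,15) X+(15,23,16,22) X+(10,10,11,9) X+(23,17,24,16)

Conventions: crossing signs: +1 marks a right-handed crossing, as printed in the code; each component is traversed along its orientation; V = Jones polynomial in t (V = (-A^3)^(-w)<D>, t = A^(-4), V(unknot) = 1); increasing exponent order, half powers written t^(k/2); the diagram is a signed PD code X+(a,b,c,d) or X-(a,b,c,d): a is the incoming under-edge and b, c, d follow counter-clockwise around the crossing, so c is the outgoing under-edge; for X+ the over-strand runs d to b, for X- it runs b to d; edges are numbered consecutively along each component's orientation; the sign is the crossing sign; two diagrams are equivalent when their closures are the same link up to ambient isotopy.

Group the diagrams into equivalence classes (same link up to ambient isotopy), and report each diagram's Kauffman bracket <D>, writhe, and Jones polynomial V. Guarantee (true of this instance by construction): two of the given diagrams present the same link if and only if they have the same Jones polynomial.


classes: {D1} | {D2, D3}
V(D1) = t + t^3 - t^4  [14 crossings, <D> = -A^-10 + A^-6 + A^2, w = +2]
D2 (bracket -A^-12 + A^-8 - A^-4 + 3 - A^4 + A^8 - A^12; 12 crossings at w = 0): V = -t^-3 + t^-2 - t^-1 + 3 - t + t^2 - t^3
D3 (bracket -A^-12 + A^-8 - A^-4 + 3 - A^4 + A^8 - A^12; 12 crossings at w = 0): V = -t^-3 + t^-2 - t^-1 + 3 - t + t^2 - t^3
note: comparing 3 Jones polynomials yields 2 groups


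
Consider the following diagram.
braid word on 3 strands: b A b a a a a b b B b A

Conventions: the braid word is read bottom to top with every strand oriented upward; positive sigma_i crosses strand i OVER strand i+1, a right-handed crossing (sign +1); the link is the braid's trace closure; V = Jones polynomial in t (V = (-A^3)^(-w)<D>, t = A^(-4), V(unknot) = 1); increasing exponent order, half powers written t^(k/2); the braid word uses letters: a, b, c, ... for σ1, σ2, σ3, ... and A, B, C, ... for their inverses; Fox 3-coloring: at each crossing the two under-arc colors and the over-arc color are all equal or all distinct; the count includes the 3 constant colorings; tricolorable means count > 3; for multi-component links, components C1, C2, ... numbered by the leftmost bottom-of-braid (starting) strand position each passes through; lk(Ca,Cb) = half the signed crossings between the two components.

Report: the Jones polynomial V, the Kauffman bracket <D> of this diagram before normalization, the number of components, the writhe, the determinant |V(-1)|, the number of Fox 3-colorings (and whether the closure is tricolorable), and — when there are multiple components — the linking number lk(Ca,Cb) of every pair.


Jones polynomial: V(t) = 2t^2 - 3t^3 + 6t^4 - 7t^5 + 7t^6 - 7t^7 + 5t^8 - 3t^9 + t^10
<D> = A^-22 - 3A^-18 + 5A^-14 - 7A^-10 + 7A^-6 - 7A^-2 + 6A^2 - 3A^6 + 2A^10; writhe +6
components 1, writhe +6 (12 crossings)
3-colorings: 3 of 3^12, det 41 — not tricolorable
note: w = +6 shifts under R1 moves; the (-A^3)^(-6) factor cancels that in V


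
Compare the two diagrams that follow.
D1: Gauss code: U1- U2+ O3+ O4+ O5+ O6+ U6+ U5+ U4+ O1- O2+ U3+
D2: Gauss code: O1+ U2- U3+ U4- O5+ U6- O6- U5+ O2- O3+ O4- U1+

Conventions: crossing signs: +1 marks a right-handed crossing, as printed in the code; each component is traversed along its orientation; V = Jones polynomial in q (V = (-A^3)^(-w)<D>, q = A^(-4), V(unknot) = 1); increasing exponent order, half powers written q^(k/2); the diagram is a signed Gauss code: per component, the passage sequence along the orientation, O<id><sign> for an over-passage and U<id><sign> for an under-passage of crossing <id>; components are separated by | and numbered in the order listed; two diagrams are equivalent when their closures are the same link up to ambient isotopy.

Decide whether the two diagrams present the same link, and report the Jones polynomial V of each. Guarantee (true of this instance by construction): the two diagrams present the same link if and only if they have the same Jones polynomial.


equivalent: yes
V(D1) = 1  (w +4, c 6, <D> = A^12)
V(D2) = 1  [6 crossings, <D> = 1, w = 0]
key observation: one V(q) for all 2 diagrams — one class (guaranteed)


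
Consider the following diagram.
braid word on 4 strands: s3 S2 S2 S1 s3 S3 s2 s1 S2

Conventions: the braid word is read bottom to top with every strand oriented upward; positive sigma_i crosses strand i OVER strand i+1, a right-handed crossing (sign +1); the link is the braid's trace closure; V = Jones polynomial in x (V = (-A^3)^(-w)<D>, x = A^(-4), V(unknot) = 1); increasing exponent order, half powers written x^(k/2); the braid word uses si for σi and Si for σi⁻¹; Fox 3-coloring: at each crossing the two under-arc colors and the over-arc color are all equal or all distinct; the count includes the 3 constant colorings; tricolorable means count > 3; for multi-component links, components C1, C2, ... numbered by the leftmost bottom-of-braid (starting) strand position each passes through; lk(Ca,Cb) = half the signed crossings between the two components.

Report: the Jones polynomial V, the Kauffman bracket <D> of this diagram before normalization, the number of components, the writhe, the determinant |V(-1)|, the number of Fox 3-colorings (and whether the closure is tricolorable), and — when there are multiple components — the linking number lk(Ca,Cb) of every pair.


V = -x^-4 + x^-3 + x^-1
<D> = -A - A^9 + A^13 (w = -1)
1 component over 9 crossings, w = -1
9 Fox colorings among 3^9, |V(-1)| = 3: tricolorable
why: the word shrinks to σ3 σ2⁻¹ σ2⁻¹ σ1⁻¹ σ2 σ1 σ2⁻¹ after cancelling


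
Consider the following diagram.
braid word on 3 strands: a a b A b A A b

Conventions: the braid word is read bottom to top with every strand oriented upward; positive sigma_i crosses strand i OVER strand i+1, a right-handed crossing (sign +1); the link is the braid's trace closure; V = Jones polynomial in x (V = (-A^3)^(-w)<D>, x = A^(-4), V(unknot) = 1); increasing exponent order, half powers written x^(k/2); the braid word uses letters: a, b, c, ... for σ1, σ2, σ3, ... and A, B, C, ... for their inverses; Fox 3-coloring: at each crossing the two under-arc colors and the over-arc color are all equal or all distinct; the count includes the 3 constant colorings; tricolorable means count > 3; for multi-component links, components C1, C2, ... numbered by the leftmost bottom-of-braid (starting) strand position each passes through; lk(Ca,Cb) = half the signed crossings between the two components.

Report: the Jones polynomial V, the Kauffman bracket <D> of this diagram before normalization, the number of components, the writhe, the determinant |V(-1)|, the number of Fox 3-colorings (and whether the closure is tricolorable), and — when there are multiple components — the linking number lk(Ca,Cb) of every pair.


V = -x^-1 + 2 - x + 2x^2 - x^3 + x^4 - x^5
<D> = -A^-14 + A^-10 - A^-6 + 2A^-2 - A^2 + 2A^6 - A^10 (w = +2)
1 component over 8 crossings, w = +2
9 Fox colorings among 3^8, |V(-1)| = 9: tricolorable
why: w = +2 (over 8 crossings) is diagram-only; (-A^3)^(-2) removes it from V


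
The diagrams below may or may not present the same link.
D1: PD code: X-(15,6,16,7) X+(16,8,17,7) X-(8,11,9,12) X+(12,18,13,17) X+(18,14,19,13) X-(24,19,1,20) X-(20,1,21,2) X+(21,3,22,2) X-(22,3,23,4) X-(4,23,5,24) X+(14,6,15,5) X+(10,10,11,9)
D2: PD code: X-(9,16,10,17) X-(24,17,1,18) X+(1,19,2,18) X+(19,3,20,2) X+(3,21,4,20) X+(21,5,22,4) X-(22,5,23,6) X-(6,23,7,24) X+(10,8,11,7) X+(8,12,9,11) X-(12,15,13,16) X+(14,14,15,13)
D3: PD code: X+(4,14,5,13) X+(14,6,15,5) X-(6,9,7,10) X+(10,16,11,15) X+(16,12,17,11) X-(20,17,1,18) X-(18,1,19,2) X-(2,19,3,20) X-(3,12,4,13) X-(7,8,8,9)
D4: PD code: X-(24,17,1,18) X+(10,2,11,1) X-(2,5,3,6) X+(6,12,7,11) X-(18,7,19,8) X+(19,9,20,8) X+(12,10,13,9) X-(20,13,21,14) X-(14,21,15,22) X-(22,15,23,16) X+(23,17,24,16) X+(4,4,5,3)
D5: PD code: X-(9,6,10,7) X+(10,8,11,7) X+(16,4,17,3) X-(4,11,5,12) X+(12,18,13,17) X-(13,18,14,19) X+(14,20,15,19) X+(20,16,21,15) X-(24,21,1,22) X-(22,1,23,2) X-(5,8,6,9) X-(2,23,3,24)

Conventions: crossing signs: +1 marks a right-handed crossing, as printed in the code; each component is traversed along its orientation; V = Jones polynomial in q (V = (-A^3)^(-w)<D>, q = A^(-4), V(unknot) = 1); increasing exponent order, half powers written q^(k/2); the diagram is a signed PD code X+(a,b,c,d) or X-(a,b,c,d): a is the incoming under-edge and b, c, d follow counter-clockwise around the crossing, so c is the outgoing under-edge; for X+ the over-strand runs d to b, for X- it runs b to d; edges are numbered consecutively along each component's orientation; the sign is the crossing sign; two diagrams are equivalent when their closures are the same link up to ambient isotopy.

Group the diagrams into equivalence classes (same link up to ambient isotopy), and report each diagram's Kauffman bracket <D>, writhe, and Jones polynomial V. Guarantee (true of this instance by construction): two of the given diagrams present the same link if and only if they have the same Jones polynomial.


grouping into links: {D1, D3, D4, D5} | {D2}
V(D1) = -q^-3 + q^-2 - q^-1 + 3 - q + q^2 - q^3  (w 0, c 12, <D> = -A^-12 + A^-8 - A^-4 + 3 - A^4 + A^8 - A^12)
V(D2) = 1  [12 crossings, <D> = A^6, w = +2]
V(D3) = -q^-3 + q^-2 - q^-1 + 3 - q + q^2 - q^3  [10 crossings, <D> = -A^-18 + A^-14 - A^-10 + 3A^-6 - A^-2 + A^2 - A^6, w = -2]
V(D4) = -q^-3 + q^-2 - q^-1 + 3 - q + q^2 - q^3  [12 crossings, <D> = -A^-12 + A^-8 - A^-4 + 3 - A^4 + A^8 - A^12, w = 0]
V(D5) = -q^-3 + q^-2 - q^-1 + 3 - q + q^2 - q^3  [12 crossings, <D> = -A^-18 + A^-14 - A^-10 + 3A^-6 - A^-2 + A^2 - A^6, w = -2]
key observation: V(q) takes 2 values over 5 diagrams, fixing the grouping


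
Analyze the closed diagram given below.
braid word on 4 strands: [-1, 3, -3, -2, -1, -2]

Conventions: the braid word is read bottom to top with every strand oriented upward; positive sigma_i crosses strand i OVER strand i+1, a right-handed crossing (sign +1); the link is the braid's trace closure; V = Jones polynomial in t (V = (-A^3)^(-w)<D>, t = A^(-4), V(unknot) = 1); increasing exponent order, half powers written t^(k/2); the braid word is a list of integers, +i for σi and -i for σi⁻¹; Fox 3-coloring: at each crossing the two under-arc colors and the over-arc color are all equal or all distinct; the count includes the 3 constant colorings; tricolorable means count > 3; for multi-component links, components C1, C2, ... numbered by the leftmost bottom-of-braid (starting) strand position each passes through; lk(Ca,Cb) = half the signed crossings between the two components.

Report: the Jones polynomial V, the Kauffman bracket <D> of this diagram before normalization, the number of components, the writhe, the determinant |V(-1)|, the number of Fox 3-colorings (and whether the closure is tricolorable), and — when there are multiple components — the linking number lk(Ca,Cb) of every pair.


V(t) = t^(-9/2) - t^(-5/2) - t^(-3/2) - t^(-1/2)
bracket: -A^-10 - A^-6 - A^-2 + A^6, w = -4
2 components, writhe -4, over 6 crossings
lk(C1,C2) = 0
det 0, colorings 27 of 3^6 — tricolorable
observation: det 0 = |V(-1)|; divisible by 3, so tricolorable


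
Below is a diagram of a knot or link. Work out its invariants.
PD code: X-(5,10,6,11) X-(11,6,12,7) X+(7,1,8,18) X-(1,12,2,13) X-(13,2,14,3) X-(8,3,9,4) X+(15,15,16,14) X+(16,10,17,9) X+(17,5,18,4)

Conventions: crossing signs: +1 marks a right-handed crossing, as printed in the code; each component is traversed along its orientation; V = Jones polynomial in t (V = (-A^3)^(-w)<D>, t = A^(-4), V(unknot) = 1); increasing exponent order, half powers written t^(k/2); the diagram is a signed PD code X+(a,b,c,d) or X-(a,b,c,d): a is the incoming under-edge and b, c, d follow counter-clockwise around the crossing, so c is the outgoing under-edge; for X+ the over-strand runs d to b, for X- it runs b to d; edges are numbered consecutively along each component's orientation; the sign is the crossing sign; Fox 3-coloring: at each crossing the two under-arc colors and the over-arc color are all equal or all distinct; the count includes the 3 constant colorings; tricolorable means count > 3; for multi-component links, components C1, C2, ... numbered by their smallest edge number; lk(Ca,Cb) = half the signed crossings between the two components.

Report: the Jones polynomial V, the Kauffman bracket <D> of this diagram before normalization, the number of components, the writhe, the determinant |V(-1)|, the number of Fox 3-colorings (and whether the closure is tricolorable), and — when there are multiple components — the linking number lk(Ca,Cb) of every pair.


V(t) = t^-5 - 2t^-4 + 2t^-3 - 2t^-2 + 2t^-1 - 1 + t
bracket: -A^-7 + A^-3 - 2A + 2A^5 - 2A^9 + 2A^13 - A^17, w = -1
1 component, writhe -1, over 9 crossings
det 11, colorings 3 of 3^9 — not tricolorable
observation: w = -1 shifts under R1 moves; the (-A^3)^(1) factor cancels that in V


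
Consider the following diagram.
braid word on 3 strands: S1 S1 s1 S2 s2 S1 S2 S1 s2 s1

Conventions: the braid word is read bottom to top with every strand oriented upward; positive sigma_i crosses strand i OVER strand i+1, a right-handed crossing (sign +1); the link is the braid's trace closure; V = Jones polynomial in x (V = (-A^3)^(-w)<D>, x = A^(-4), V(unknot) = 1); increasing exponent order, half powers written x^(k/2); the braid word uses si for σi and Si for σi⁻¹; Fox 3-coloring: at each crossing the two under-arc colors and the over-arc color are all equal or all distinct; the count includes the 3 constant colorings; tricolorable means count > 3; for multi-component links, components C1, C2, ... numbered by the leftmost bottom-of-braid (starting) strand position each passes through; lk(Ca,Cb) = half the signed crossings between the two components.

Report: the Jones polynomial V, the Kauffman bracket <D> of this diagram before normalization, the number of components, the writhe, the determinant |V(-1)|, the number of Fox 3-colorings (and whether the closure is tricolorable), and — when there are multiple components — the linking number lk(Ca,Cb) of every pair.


V(x) = 1
bracket: A^-6, w = -2
1 component, writhe -2, over 10 crossings
det 1, colorings 3 of 3^10 — not tricolorable
observation: |V(-1)| = 1: so not tricolorable, since 3 does not divide 1


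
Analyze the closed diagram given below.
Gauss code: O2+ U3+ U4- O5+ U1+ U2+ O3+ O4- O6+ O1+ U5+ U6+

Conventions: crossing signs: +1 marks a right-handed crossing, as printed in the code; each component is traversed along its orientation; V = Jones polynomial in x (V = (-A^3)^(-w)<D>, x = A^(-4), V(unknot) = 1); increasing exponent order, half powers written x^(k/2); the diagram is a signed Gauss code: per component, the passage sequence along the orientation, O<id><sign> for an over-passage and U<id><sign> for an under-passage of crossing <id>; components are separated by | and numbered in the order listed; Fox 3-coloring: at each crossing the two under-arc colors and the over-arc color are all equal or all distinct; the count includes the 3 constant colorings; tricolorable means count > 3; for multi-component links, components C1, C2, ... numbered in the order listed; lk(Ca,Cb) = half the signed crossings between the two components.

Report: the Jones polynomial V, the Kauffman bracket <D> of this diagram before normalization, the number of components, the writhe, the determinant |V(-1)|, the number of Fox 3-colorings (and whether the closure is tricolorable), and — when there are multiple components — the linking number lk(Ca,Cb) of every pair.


V(x) = x + x^3 - x^4
bracket: -A^-4 + 1 + A^8, w = +4
1 component, writhe +4, over 6 crossings
det 3, colorings 9 of 3^6 — tricolorable
observation: V spans 3 powers of x: at least 3 crossings in any diagram


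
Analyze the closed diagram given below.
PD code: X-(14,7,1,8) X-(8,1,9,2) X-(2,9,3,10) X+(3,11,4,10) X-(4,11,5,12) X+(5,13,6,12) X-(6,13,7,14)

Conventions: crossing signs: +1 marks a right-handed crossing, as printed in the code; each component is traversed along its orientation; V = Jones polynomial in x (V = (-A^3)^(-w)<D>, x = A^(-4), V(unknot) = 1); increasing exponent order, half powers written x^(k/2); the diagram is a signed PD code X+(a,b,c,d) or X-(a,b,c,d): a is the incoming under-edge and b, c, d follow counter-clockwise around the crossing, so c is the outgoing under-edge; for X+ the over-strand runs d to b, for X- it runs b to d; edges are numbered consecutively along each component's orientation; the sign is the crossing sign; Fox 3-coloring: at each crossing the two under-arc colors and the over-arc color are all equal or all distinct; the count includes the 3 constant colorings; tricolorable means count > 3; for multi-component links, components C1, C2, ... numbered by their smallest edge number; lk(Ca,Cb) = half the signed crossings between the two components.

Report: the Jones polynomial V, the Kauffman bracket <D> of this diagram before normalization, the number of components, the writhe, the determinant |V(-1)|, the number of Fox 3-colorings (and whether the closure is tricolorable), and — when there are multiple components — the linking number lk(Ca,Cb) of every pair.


V(x) = -x^-4 + x^-3 + x^-1
bracket: -A^-5 - A^3 + A^7, w = -3
1 component, writhe -3, over 7 crossings
det 3, colorings 9 of 3^7 — tricolorable
observation: |V(-1)| = 3: so tricolorable, since 3 divides 3


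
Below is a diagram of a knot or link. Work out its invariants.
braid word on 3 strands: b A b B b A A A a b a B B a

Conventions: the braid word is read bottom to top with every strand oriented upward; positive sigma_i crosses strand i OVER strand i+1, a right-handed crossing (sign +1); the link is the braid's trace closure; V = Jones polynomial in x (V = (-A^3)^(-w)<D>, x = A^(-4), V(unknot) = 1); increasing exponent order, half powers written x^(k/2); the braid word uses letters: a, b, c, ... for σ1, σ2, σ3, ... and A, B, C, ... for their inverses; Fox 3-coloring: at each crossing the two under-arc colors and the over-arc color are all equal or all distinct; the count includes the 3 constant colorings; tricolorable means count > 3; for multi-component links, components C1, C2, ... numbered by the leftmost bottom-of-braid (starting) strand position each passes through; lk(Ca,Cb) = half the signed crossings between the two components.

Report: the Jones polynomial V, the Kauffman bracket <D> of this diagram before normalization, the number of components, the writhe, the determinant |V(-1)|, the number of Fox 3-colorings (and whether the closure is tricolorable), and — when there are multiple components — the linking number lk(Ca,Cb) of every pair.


V(x) = -x^-4 + x^-3 - x^-2 + 2x^-1 - 1 + 2x - x^2 + x^3 - x^4
bracket: -A^-16 + A^-12 - A^-8 + 2A^-4 - 1 + 2A^4 - A^8 + A^12 - A^16, w = 0
1 component, writhe 0, over 14 crossings
det 11, colorings 3 of 3^14 — not tricolorable
observation: palindromic: swapping x for 1/x fixes V


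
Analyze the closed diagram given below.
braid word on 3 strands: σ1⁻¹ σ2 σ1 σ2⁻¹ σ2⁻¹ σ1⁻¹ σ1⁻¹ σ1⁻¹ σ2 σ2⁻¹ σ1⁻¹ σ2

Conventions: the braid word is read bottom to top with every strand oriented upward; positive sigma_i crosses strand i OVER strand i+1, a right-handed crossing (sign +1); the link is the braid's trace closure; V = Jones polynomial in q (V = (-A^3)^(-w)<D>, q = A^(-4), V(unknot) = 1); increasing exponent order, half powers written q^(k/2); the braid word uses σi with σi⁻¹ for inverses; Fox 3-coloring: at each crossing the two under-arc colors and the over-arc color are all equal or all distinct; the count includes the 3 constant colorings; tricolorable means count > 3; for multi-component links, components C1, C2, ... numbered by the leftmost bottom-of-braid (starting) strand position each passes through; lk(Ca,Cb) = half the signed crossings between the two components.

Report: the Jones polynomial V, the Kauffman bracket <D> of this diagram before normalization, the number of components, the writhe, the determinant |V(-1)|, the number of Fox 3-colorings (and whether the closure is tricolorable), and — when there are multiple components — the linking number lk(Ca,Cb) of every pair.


V(q) = q^-8 - 2q^-7 + 3q^-6 - 4q^-5 + 3q^-4 - 3q^-3 + 3q^-2 - q^-1 + 1
bracket: A^-12 - A^-8 + 3A^-4 - 3 + 3A^4 - 4A^8 + 3A^12 - 2A^16 + A^20, w = -4
1 component, writhe -4, over 12 crossings
det 21, colorings 9 of 3^12 — tricolorable
observation: det 21 = |V(-1)|; divisible by 3, so tricolorable


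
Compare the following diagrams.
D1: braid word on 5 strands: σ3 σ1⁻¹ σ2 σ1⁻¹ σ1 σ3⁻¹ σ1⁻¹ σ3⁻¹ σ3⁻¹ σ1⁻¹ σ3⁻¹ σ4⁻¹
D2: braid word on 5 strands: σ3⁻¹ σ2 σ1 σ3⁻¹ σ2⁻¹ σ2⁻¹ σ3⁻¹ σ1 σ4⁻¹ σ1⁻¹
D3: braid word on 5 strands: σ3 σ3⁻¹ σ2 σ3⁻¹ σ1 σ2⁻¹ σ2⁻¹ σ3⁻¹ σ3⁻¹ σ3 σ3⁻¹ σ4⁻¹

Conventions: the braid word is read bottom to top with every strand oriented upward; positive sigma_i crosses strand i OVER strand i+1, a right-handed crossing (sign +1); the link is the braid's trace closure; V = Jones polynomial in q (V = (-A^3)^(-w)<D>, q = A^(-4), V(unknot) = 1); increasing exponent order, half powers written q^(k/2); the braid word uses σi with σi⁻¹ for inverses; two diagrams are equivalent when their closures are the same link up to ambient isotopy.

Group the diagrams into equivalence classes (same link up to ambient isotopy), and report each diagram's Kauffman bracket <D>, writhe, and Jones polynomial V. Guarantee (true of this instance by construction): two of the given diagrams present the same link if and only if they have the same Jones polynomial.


equivalence classes: {D1} | {D2, D3}
D1 (bracket A^-10 + 2A^-2 - 2A^2 + A^6 - 2A^10 + A^14; 12 crossings at w = -6): V = q^-8 - 2q^-7 + q^-6 - 2q^-5 + 2q^-4 + q^-2
D2 (bracket A^-8 - A^-4 + 2 - A^4 + A^8 - A^12; 10 crossings at w = -4): V = -q^-6 + q^-5 - q^-4 + 2q^-3 - q^-2 + q^-1
V(D3) = -q^-6 + q^-5 - q^-4 + 2q^-3 - q^-2 + q^-1  (w -4, c 12, <D> = A^-8 - A^-4 + 2 - A^4 + A^8 - A^12)
observation: comparing 3 Jones polynomials yields 2 groups


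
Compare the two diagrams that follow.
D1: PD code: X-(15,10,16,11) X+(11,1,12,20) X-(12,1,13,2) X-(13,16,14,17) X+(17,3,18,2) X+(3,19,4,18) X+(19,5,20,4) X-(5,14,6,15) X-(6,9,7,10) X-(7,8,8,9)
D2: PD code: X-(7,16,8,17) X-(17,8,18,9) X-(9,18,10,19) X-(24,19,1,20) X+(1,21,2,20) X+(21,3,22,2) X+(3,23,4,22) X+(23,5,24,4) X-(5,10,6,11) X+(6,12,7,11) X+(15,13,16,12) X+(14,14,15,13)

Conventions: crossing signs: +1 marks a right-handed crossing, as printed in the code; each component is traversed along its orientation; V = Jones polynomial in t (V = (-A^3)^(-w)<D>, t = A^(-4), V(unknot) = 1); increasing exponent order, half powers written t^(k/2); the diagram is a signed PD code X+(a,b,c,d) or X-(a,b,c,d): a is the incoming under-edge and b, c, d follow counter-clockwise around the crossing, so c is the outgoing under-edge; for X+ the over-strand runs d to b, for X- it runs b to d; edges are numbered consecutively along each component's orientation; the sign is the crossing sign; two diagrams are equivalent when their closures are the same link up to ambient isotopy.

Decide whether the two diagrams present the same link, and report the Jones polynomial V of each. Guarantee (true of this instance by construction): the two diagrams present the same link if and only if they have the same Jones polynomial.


equivalent: yes
V(D1) = -t^-3 + t^-2 - t^-1 + 3 - t + t^2 - t^3  (w -2, c 10, <D> = -A^-18 + A^-14 - A^-10 + 3A^-6 - A^-2 + A^2 - A^6)
V(D2) = -t^-3 + t^-2 - t^-1 + 3 - t + t^2 - t^3  (w +2, c 12, <D> = -A^-6 + A^-2 - A^2 + 3A^6 - A^10 + A^14 - A^18)
why: all 2 diagrams share one V(t), hence one class


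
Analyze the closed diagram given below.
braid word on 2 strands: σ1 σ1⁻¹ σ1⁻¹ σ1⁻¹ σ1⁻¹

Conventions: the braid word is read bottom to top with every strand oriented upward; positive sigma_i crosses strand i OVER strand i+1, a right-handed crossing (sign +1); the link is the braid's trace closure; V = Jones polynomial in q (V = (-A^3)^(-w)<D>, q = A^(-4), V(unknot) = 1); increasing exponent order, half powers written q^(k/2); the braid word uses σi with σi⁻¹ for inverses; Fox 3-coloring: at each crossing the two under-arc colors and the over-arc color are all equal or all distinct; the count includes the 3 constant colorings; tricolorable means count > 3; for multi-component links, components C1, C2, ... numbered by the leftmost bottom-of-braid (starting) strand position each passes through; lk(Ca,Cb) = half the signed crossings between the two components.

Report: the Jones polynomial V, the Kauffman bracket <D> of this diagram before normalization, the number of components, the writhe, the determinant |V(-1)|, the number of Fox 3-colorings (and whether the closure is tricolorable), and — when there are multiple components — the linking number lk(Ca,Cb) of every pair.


V = -q^-4 + q^-3 + q^-1
<D> = -A^-5 - A^3 + A^7 (w = -3)
1 component over 5 crossings, w = -3
9 Fox colorings among 3^5, |V(-1)| = 3: tricolorable
why: V spans 3 powers of q: at least 3 crossings in any diagram


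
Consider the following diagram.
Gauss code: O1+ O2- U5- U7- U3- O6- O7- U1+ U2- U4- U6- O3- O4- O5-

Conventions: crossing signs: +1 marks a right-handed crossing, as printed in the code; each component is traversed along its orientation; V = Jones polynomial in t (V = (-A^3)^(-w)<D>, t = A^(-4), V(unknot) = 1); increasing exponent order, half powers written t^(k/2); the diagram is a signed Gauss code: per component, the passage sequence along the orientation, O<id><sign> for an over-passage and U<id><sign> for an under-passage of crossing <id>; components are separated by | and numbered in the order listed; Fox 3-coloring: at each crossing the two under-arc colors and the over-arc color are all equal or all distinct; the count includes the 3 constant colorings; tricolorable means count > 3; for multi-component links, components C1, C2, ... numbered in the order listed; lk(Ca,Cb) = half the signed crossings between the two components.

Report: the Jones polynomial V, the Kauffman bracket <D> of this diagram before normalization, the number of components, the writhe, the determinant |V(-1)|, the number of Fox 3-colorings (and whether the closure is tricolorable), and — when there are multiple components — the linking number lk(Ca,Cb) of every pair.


V(t) = -t^-4 + t^-3 + t^-1
bracket: -A^-11 - A^-3 + A, w = -5
1 component, writhe -5, over 7 crossings
det 3, colorings 9 of 3^7 — tricolorable
observation: det 3 = |V(-1)|; divisible by 3, so tricolorable


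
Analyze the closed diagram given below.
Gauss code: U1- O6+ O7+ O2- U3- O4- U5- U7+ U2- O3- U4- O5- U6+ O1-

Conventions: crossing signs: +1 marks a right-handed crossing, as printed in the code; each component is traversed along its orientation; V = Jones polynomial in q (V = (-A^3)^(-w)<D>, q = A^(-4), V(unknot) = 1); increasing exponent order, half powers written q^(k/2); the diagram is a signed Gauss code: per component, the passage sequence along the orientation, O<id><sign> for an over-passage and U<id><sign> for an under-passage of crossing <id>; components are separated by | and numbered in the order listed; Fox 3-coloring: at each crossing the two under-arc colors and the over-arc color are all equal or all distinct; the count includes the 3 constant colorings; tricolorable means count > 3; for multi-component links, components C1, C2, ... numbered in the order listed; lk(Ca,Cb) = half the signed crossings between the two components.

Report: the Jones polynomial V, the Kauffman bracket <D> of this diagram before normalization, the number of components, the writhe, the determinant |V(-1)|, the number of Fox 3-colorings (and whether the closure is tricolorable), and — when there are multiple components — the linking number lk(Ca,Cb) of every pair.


V = -q^-4 + q^-3 + q^-1
<D> = -A^-5 - A^3 + A^7 (w = -3)
1 component over 7 crossings, w = -3
9 Fox colorings among 3^7, |V(-1)| = 3: tricolorable
why: |V(-1)| = 3: so tricolorable, since 3 divides 3


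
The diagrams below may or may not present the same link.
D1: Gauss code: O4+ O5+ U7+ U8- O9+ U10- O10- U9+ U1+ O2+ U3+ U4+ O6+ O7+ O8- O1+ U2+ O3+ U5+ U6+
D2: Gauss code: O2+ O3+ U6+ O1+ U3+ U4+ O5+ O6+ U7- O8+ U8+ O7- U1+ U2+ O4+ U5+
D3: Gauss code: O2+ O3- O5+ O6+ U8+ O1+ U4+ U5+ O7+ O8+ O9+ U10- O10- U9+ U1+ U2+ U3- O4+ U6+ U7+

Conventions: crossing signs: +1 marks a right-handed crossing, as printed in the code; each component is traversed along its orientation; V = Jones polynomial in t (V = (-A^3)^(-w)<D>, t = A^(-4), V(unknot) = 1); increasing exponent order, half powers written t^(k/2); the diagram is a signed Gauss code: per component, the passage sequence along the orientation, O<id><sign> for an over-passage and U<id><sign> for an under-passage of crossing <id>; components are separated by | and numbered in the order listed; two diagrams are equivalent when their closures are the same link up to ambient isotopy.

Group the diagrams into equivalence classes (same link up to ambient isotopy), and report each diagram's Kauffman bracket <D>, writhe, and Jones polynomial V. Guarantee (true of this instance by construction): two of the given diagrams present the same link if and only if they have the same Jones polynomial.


grouping into links: {D1, D2, D3}
V(D1) = t^2 + t^4 - t^5 + t^6 - t^7  (w +6, c 10, <D> = -A^-10 + A^-6 - A^-2 + A^2 + A^10)
V(D2) = t^2 + t^4 - t^5 + t^6 - t^7  (w +6, c 8, <D> = -A^-10 + A^-6 - A^-2 + A^2 + A^10)
D3 (bracket -A^-10 + A^-6 - A^-2 + A^2 + A^10; 10 crossings at w = +6): V = t^2 + t^4 - t^5 + t^6 - t^7
why: all 3 diagrams share one V(t), hence one class


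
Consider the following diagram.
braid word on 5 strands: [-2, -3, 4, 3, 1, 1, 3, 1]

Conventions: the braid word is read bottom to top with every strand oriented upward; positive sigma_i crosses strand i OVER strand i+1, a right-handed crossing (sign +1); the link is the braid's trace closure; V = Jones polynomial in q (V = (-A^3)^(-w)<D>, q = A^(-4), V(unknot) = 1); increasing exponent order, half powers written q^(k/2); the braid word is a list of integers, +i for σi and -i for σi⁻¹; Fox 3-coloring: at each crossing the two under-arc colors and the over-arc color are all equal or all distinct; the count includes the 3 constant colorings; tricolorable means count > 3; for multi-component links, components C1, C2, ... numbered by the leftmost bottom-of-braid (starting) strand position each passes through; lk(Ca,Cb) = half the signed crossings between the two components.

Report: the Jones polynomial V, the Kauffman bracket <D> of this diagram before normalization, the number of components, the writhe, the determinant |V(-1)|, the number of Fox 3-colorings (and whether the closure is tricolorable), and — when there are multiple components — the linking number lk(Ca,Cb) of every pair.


V(q) = q + q^3 - q^4
bracket: -A^-4 + 1 + A^8, w = +4
1 component, writhe +4, over 8 crossings
det 3, colorings 9 of 3^8 — tricolorable
observation: det 3 = |V(-1)|; divisible by 3, so tricolorable


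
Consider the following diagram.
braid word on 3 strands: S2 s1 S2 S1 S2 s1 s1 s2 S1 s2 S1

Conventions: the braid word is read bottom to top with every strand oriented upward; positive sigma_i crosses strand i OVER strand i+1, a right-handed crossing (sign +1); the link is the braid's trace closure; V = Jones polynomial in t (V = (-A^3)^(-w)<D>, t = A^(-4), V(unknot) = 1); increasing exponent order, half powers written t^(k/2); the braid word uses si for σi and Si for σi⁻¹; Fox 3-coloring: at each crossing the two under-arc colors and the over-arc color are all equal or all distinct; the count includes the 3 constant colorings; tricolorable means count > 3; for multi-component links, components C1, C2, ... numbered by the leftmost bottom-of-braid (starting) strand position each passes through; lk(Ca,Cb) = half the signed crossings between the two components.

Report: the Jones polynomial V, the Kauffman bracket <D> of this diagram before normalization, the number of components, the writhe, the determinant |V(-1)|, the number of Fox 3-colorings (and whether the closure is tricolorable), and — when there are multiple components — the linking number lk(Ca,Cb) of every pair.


V = t^(-7/2) - t^(-5/2) + t^(-3/2) - 2t^(-1/2) - t^(3/2)
<D> = A^-9 + 2A^-1 - A^3 + A^7 - A^11 (w = -1)
2 components over 11 crossings, w = -1
lk(C1,C2): +1
9 Fox colorings among 3^11, |V(-1)| = 6: tricolorable
why: the 1 component pair carries total linking +1


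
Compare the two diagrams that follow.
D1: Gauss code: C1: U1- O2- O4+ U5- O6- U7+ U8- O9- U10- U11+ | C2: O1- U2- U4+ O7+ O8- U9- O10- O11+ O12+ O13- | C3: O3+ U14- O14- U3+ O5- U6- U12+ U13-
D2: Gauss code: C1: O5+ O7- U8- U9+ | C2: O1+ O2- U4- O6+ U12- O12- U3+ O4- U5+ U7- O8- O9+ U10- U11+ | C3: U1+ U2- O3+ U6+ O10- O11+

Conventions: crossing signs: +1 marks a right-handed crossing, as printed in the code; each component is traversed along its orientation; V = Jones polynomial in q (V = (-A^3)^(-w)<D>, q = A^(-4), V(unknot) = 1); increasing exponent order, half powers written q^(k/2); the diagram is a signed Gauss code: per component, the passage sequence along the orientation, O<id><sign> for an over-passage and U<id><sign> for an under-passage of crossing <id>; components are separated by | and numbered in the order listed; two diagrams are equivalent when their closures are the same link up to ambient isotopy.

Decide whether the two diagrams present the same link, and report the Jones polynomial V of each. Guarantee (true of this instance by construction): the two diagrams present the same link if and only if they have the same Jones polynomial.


equivalent: no
V(D1) = q^-5 + 2q^-3 + q^-1  (w -4, c 14, <D> = A^-8 + 2 + A^8)
V(D2) = 1 + q + q^2 + q^3  [12 crossings, <D> = A^-12 + A^-8 + A^-4 + 1, w = 0]
key observation: V(q) takes 2 values over 2 diagrams, fixing the grouping


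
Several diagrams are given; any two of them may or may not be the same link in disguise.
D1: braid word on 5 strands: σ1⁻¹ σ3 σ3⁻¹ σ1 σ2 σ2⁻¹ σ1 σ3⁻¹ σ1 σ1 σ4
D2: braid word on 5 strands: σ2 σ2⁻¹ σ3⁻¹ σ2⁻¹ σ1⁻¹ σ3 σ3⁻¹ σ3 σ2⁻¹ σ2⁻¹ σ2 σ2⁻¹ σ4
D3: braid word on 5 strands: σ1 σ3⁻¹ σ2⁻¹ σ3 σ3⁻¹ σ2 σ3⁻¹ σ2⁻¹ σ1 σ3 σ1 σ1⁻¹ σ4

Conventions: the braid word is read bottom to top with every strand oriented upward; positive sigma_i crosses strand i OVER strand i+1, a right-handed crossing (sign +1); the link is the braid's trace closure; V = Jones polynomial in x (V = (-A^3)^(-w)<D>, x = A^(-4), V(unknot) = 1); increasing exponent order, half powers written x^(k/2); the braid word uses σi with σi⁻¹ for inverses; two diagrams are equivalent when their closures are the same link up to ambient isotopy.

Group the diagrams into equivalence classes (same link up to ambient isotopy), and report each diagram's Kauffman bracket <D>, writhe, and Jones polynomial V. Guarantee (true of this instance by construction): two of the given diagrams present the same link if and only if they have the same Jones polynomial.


grouping into links: {D1} | {D2} | {D3}
V(D1) = -x^(1/2) - x^(3/2) - x^(5/2) + x^(9/2)  (w +3, c 11, <D> = -A^-9 + A^-1 + A^3 + A^7)
V(D2) = -x^(-5/2) - x^(-1/2)  [13 crossings, <D> = A^-7 + A, w = -3]
V(D3) = -x^(1/2) - x^(5/2)  [13 crossings, <D> = A^-7 + A, w = +1]
why: 3 classes among 3 diagrams; unequal V(x) rules out equality


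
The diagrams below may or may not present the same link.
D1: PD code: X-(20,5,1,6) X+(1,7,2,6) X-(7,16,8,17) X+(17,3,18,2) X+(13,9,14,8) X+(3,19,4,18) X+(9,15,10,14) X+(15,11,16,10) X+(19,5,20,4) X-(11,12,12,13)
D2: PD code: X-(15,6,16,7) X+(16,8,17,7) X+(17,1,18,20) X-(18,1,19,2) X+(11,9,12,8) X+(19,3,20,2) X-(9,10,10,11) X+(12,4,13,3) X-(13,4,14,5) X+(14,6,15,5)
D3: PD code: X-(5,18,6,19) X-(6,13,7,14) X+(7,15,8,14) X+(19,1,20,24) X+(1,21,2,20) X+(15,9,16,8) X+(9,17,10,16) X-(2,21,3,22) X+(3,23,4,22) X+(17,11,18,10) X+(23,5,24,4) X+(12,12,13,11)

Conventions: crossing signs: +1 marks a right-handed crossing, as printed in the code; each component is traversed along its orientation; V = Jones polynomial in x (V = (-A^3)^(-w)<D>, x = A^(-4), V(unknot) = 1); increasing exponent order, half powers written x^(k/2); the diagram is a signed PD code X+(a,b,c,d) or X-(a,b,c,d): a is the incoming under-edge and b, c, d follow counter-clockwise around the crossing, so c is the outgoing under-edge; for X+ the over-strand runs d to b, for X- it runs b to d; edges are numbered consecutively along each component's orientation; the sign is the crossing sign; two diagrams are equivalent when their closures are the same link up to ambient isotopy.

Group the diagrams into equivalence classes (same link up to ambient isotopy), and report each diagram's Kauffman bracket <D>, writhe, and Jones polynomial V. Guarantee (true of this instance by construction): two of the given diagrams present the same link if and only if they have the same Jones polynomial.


grouping into links: {D1, D3} | {D2}
V(D1) = x^2 + 2x^4 - 2x^5 + x^6 - 2x^7 + x^8  (w +4, c 10, <D> = A^-20 - 2A^-16 + A^-12 - 2A^-8 + 2A^-4 + A^4)
V(D2) = 1  [10 crossings, <D> = A^6, w = +2]
D3 (bracket A^-14 - 2A^-10 + A^-6 - 2A^-2 + 2A^2 + A^10; 12 crossings at w = +6): V = x^2 + 2x^4 - 2x^5 + x^6 - 2x^7 + x^8
why: V(x) takes 2 values over 3 diagrams, fixing the grouping
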